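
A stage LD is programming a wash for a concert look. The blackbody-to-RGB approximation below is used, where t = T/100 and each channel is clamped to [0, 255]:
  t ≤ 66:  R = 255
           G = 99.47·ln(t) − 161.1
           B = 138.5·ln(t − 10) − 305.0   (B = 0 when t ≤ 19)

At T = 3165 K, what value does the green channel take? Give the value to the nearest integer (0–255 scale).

183

t = 3165/100 = 31.65; the t ≤ 66 branch applies.
G = 99.47·ln 31.65 − 161.1 = 99.47·3.4547 − 161.1 = 182.543.
Rounded: 183.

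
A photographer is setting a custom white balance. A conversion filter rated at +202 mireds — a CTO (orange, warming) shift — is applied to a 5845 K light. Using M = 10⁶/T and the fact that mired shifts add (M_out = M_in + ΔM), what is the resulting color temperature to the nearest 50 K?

M_in = 10⁶/5845 = 171.09 mireds.
M_out = 171.09 + (+202) = 373.09 mireds.
T_out = 10⁶/373.09 = 2680.3 K → 2700 K.

2700 K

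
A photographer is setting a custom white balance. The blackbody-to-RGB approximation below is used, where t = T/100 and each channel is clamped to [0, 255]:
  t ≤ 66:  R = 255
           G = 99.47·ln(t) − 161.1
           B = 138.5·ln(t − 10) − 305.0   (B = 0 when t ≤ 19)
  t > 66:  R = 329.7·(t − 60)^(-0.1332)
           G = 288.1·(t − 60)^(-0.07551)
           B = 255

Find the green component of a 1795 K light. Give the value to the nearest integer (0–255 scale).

t = 1795/100 = 17.95; the t ≤ 66 branch applies.
G = 99.47·ln 17.95 − 161.1 = 99.47·2.8876 − 161.1 = 126.129.
Rounded: 126.

126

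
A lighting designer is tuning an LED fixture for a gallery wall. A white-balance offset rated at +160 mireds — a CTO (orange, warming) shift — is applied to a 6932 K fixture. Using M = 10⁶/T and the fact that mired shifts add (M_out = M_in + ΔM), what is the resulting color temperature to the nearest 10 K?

3290 K

M_in = 10⁶/6932 = 144.26 mireds.
M_out = 144.26 + (+160) = 304.26 mireds.
T_out = 10⁶/304.26 = 3286.7 K → 3290 K.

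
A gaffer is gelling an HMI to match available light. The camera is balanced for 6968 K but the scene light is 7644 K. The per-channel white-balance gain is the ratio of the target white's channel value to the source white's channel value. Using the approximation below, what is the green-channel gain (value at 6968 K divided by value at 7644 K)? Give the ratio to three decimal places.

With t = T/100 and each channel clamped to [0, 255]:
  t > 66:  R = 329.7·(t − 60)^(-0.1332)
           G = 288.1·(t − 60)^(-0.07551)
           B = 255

1.041

At 7644 K (t = 76.44):
  G = 288.1·(76.44 − 60)^(-0.07551) = 288.1·16.44^(-0.07551) = 288.1·0.80944 = 233.201.
At 6968 K (t = 69.68):
  G = 288.1·(69.68 − 60)^(-0.07551) = 288.1·9.68^(-0.07551) = 288.1·0.84247 = 242.717.
Gain = 242.717 / 233.201 = 1.0408 → 1.041.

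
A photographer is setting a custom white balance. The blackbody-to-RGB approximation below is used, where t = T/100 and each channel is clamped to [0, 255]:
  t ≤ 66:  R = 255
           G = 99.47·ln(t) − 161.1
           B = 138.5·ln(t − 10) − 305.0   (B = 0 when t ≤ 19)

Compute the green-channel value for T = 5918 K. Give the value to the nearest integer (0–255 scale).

t = 5918/100 = 59.18; the t ≤ 66 branch applies.
G = 99.47·ln 59.18 − 161.1 = 99.47·4.0806 − 161.1 = 244.796.
Rounded: 245.

245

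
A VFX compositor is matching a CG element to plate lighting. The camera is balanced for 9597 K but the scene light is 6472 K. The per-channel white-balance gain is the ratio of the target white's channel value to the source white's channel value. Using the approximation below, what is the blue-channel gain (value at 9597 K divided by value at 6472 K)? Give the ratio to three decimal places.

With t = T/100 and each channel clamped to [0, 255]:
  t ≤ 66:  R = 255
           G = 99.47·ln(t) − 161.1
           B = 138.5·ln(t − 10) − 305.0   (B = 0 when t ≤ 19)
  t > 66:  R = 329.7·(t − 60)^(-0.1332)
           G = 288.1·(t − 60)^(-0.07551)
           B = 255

At 6472 K (t = 64.72):
  B = 138.5·ln(64.72 − 10) − 305.0 = 138.5·ln 54.72 − 305.0 = 138.5·4.0022 − 305.0 = 249.309.
At 9597 K (t = 95.97):
  B = 255 by definition for t > 66.
Gain = 255.000 / 249.309 = 1.0228 → 1.023.

1.023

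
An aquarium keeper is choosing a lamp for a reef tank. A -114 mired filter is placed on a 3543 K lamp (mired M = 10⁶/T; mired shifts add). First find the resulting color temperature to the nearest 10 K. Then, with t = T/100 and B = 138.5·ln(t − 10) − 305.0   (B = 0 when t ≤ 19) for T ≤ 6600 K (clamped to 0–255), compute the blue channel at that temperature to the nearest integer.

M_in = 10⁶/3543 = 282.25; M_out = 282.25 + (-114) = 168.25.
T_out = 10⁶/168.25 = 5943.7 K → 5940 K; t = 59.4.
B = 138.5·ln(59.4 − 10) − 305.0 = 138.5·ln 49.4 − 305.0 = 138.5·3.9000 − 305.0 = 235.143.
Rounded: 235.

235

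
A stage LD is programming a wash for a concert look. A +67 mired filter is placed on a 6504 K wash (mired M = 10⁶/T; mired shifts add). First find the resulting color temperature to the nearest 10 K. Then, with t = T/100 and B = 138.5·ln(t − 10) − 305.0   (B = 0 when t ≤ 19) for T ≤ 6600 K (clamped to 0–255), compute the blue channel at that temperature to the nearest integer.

189

M_in = 10⁶/6504 = 153.75; M_out = 153.75 + (+67) = 220.75.
T_out = 10⁶/220.75 = 4530.0 K → 4530 K; t = 45.3.
B = 138.5·ln(45.3 − 10) − 305.0 = 138.5·ln 35.3 − 305.0 = 138.5·3.5639 − 305.0 = 188.598.
Rounded: 189.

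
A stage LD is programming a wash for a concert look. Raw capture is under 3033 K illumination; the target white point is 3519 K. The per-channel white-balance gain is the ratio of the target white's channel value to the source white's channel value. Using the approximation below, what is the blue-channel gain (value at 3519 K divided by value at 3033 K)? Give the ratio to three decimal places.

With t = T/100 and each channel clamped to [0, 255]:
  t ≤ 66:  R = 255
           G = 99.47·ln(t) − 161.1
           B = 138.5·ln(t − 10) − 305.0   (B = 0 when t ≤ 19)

1.265

At 3033 K (t = 30.33):
  B = 138.5·ln(30.33 − 10) − 305.0 = 138.5·ln 20.33 − 305.0 = 138.5·3.0121 − 305.0 = 112.176.
At 3519 K (t = 35.19):
  B = 138.5·ln(35.19 − 10) − 305.0 = 138.5·ln 25.19 − 305.0 = 138.5·3.2264 − 305.0 = 141.863.
Gain = 141.863 / 112.176 = 1.2647 → 1.265.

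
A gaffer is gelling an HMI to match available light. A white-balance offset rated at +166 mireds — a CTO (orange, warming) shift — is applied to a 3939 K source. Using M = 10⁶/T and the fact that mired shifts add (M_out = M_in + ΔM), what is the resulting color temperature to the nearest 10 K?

2380 K

M_in = 10⁶/3939 = 253.87 mireds.
M_out = 253.87 + (+166) = 419.87 mireds.
T_out = 10⁶/419.87 = 2381.7 K → 2380 K.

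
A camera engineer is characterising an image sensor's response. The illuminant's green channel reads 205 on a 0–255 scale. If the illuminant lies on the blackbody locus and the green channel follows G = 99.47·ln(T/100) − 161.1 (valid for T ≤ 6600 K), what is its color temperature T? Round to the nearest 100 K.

ln t = (205 + 161.1) / 99.47 = 3.6805.
t = e^3.6805 = 39.666.
T = 100·t = 3967 K → 4000 K to the nearest 100 K.

4000 K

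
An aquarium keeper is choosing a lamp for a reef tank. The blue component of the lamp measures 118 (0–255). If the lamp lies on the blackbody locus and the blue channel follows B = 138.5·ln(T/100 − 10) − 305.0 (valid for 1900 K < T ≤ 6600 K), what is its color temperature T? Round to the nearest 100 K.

3100 K

ln(t − 10) = (118 + 305.0) / 138.5 = 3.0542.
t − 10 = e^3.0542 = 21.203, so t = 31.203.
T = 100·t = 3120 K → 3100 K to the nearest 100 K.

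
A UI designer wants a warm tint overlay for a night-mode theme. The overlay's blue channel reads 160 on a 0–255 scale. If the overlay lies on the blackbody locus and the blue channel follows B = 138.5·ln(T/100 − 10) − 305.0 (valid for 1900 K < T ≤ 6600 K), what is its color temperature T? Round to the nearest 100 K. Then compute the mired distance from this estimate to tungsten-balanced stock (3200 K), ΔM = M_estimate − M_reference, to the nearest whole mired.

-56 mireds

ln(t − 10) = (160 + 305.0) / 138.5 = 3.3574.
t − 10 = e^3.3574 = 28.714, so t = 38.714.
T = 100·t = 3871 K → 3900 K to the nearest 100 K.
M_estimate = 10⁶/3900 = 256.41; M_reference = 10⁶/3200 = 312.50.
ΔM = 256.41 − 312.50 = -56.09 → -56 mireds.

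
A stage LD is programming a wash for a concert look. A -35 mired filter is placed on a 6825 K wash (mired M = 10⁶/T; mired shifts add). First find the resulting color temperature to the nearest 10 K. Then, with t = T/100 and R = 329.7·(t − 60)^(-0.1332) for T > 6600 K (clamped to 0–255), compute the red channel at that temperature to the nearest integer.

M_in = 10⁶/6825 = 146.52; M_out = 146.52 + (-35) = 111.52.
T_out = 10⁶/111.52 = 8967.0 K → 8970 K; t = 89.7.
R = 329.7·(89.7 − 60)^(-0.1332) = 329.7·29.7^(-0.1332) = 329.7·0.63654 = 209.869.
Rounded: 210.

210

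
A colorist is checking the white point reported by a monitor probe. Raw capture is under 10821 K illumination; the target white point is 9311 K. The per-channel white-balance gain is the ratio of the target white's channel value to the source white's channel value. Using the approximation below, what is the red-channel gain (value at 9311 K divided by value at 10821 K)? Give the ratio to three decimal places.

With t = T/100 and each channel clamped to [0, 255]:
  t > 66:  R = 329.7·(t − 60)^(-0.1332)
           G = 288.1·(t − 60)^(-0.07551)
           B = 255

1.051

At 10821 K (t = 108.21):
  R = 329.7·(108.21 − 60)^(-0.1332) = 329.7·48.21^(-0.1332) = 329.7·0.59677 = 196.755.
At 9311 K (t = 93.11):
  R = 329.7·(93.11 − 60)^(-0.1332) = 329.7·33.11^(-0.1332) = 329.7·0.62740 = 206.852.
Gain = 206.852 / 196.755 = 1.0513 → 1.051.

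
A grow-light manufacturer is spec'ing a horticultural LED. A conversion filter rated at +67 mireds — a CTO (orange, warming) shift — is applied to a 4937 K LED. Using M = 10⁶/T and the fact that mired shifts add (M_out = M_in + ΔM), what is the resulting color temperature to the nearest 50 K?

M_in = 10⁶/4937 = 202.55 mireds.
M_out = 202.55 + (+67) = 269.55 mireds.
T_out = 10⁶/269.55 = 3709.9 K → 3700 K.

3700 K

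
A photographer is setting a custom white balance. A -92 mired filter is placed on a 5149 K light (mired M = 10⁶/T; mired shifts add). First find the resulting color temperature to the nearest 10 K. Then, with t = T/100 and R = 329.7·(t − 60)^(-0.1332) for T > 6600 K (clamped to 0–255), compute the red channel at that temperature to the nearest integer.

203

M_in = 10⁶/5149 = 194.21; M_out = 194.21 + (-92) = 102.21.
T_out = 10⁶/102.21 = 9783.5 K → 9780 K; t = 97.8.
R = 329.7·(97.8 − 60)^(-0.1332) = 329.7·37.8^(-0.1332) = 329.7·0.61642 = 203.234.
Rounded: 203.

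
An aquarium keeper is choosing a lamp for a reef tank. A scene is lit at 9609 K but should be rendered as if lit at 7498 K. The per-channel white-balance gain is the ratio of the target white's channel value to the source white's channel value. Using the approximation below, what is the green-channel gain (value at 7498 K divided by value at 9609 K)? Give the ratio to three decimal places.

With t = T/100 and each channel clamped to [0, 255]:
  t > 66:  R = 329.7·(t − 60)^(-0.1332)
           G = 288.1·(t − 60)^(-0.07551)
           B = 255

At 9609 K (t = 96.09):
  G = 288.1·(96.09 − 60)^(-0.07551) = 288.1·36.09^(-0.07551) = 288.1·0.76278 = 219.758.
At 7498 K (t = 74.98):
  G = 288.1·(74.98 − 60)^(-0.07551) = 288.1·14.98^(-0.07551) = 288.1·0.81515 = 234.844.
Gain = 234.844 / 219.758 = 1.0686 → 1.069.

1.069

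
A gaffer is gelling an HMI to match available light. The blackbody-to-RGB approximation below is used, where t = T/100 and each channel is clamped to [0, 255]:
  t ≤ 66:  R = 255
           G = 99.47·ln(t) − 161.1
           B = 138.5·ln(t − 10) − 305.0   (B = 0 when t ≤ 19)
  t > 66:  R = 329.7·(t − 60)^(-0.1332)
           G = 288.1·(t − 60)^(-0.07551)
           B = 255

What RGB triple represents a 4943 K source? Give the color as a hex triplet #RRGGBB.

t = 4943/100 = 49.43; the t ≤ 66 branch applies.
R = 255 by definition for t ≤ 66.
G = 99.47·ln 49.43 − 161.1 = 99.47·3.9006 − 161.1 = 226.888.
B = 138.5·ln(49.43 − 10) − 305.0 = 138.5·ln 39.43 − 305.0 = 138.5·3.6745 − 305.0 = 203.922.
Rounded: (255, 227, 204).
In hex: #FFE3CC.

#FFE3CC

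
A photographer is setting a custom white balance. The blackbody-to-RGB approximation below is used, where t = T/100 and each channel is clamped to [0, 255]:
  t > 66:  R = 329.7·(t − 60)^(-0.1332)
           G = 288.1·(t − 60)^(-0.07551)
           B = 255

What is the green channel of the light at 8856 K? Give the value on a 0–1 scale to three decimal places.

t = 8856/100 = 88.56; the t > 66 branch applies.
G = 288.1·(88.56 − 60)^(-0.07551) = 288.1·28.56^(-0.07551) = 288.1·0.77638 = 223.676.
On a 0–1 scale: 223.676/255 = 0.8772 → 0.877.

0.877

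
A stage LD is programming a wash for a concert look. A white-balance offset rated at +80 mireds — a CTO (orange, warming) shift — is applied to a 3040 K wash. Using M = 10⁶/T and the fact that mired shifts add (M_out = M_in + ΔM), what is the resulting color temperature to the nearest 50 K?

M_in = 10⁶/3040 = 328.95 mireds.
M_out = 328.95 + (+80) = 408.95 mireds.
T_out = 10⁶/408.95 = 2445.3 K → 2450 K.

2450 K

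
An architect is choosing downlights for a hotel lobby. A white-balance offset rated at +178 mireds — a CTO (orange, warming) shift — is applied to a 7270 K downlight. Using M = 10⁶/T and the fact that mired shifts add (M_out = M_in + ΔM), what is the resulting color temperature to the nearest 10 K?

M_in = 10⁶/7270 = 137.55 mireds.
M_out = 137.55 + (+178) = 315.55 mireds.
T_out = 10⁶/315.55 = 3169.1 K → 3170 K.

3170 K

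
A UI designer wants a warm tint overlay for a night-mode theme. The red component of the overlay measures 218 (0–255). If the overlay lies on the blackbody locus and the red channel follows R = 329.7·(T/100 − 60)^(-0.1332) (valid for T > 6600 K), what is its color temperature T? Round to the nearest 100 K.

8200 K

(t − 60)^(-0.1332) = 218/329.7 = 0.66121.
t − 60 = 0.66121^(1/-0.1332) = 0.66121^(-7.508) = 22.326, so t = 82.326.
T = 100·t = 8233 K → 8200 K to the nearest 100 K.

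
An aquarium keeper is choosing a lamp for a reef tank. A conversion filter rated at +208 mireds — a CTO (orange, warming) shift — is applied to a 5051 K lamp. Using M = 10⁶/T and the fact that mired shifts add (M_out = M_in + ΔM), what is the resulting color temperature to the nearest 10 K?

M_in = 10⁶/5051 = 197.98 mireds.
M_out = 197.98 + (+208) = 405.98 mireds.
T_out = 10⁶/405.98 = 2463.2 K → 2460 K.

2460 K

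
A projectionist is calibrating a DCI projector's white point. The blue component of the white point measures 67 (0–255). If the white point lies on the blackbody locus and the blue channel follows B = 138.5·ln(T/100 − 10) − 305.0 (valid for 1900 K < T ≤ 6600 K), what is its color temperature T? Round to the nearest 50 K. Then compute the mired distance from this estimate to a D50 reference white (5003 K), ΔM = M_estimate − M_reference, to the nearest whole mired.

ln(t − 10) = (67 + 305.0) / 138.5 = 2.6859.
t − 10 = e^2.6859 = 14.672, so t = 24.672.
T = 100·t = 2467 K → 2450 K to the nearest 50 K.
M_estimate = 10⁶/2450 = 408.16; M_reference = 10⁶/5003 = 199.88.
ΔM = 408.16 − 199.88 = 208.28 → +208 mireds.

+208 mireds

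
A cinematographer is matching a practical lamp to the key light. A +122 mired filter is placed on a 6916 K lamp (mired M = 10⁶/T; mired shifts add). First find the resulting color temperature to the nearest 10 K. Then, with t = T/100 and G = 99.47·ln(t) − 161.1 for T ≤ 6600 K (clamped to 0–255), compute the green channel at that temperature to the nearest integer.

199

M_in = 10⁶/6916 = 144.59; M_out = 144.59 + (+122) = 266.59.
T_out = 10⁶/266.59 = 3751.0 K → 3750 K; t = 37.5.
G = 99.47·ln 37.5 − 161.1 = 99.47·3.6243 − 161.1 = 199.413.
Rounded: 199.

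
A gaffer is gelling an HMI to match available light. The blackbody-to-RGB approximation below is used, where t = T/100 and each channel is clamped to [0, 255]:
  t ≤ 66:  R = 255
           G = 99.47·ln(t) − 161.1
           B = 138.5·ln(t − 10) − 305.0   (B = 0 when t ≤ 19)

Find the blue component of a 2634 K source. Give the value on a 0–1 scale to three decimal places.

t = 2634/100 = 26.34; the t ≤ 66 branch applies.
B = 138.5·ln(26.34 − 10) − 305.0 = 138.5·ln 16.34 − 305.0 = 138.5·2.7936 − 305.0 = 81.916.
On a 0–1 scale: 81.916/255 = 0.3212 → 0.321.

0.321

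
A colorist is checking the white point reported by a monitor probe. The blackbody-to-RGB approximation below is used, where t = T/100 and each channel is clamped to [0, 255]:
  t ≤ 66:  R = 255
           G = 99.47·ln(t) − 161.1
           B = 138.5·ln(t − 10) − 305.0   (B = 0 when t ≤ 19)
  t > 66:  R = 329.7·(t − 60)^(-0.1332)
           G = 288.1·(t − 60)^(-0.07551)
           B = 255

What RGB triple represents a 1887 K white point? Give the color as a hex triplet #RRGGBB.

t = 1887/100 = 18.87; the t ≤ 66 branch applies.
R = 255 by definition for t ≤ 66.
G = 99.47·ln 18.87 − 161.1 = 99.47·2.9376 − 161.1 = 131.100.
t = 18.87 ≤ 19, so B = 0.
Rounded: (255, 131, 0).
In hex: #FF8300.

#FF8300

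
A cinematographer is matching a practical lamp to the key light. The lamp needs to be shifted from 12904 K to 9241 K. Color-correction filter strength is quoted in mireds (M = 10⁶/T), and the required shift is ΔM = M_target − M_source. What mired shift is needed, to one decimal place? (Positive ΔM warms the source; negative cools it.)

+30.7 mireds

M_source = 10⁶/12904 = 77.495; M_target = 10⁶/9241 = 108.213.
ΔM = 108.213 − 77.495 = 30.718 → +30.7 mireds, a warming shift.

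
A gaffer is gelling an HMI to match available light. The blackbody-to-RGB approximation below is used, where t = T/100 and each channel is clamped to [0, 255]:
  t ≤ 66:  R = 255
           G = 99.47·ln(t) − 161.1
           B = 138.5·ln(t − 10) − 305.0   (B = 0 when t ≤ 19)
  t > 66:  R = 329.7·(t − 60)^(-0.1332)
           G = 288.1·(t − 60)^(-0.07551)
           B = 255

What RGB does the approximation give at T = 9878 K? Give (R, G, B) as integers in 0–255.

t = 9878/100 = 98.78; the t > 66 branch applies.
R = 329.7·(98.78 − 60)^(-0.1332) = 329.7·38.78^(-0.1332) = 329.7·0.61432 = 202.543.
G = 288.1·(98.78 − 60)^(-0.07551) = 288.1·38.78^(-0.07551) = 288.1·0.75865 = 218.568.
B = 255 by definition for t > 66.
Rounded: (203, 219, 255).

(203, 219, 255)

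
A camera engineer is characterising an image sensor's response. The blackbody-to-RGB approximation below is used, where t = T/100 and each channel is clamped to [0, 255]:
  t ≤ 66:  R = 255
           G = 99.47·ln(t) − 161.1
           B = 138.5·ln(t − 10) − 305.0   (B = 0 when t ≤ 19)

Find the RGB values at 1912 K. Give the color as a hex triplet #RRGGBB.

#FF8401

t = 1912/100 = 19.12; the t ≤ 66 branch applies.
R = 255 by definition for t ≤ 66.
G = 99.47·ln 19.12 − 161.1 = 99.47·2.9507 − 161.1 = 132.410.
B = 138.5·ln(19.12 − 10) − 305.0 = 138.5·ln 9.12 − 305.0 = 138.5·2.2105 − 305.0 = 1.150.
Rounded: (255, 132, 1).
In hex: #FF8401.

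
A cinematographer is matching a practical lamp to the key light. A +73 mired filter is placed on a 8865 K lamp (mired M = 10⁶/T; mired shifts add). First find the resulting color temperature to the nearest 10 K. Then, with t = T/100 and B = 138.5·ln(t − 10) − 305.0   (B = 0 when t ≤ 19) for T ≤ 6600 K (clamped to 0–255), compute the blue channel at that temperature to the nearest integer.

M_in = 10⁶/8865 = 112.80; M_out = 112.80 + (+73) = 185.80.
T_out = 10⁶/185.80 = 5382.0 K → 5380 K; t = 53.8.
B = 138.5·ln(53.8 − 10) − 305.0 = 138.5·ln 43.8 − 305.0 = 138.5·3.7796 − 305.0 = 218.479.
Rounded: 218.

218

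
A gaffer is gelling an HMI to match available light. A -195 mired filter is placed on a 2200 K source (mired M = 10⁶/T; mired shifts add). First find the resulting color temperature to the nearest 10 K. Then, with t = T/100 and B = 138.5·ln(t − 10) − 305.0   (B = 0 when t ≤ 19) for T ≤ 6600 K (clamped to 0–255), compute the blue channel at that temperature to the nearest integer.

M_in = 10⁶/2200 = 454.55; M_out = 454.55 + (-195) = 259.55.
T_out = 10⁶/259.55 = 3852.9 K → 3850 K; t = 38.5.
B = 138.5·ln(38.5 − 10) − 305.0 = 138.5·ln 28.5 − 305.0 = 138.5·3.3499 − 305.0 = 158.962.
Rounded: 159.

159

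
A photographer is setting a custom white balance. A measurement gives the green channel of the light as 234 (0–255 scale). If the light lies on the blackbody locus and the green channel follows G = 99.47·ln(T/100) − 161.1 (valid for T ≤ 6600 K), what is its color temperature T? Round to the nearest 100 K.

5300 K

ln t = (234 + 161.1) / 99.47 = 3.9721.
t = e^3.9721 = 53.093.
T = 100·t = 5309 K → 5300 K to the nearest 100 K.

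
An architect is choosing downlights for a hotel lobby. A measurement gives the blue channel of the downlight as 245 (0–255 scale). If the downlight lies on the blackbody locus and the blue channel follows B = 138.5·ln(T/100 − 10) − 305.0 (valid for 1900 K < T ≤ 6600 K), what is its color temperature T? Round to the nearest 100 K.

6300 K

ln(t − 10) = (245 + 305.0) / 138.5 = 3.9711.
t − 10 = e^3.9711 = 53.044, so t = 63.044.
T = 100·t = 6304 K → 6300 K to the nearest 100 K.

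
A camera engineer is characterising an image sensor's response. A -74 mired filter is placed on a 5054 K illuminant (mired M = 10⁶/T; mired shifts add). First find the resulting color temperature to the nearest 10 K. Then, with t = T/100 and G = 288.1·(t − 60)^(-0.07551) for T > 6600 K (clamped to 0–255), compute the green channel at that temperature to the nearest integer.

M_in = 10⁶/5054 = 197.86; M_out = 197.86 + (-74) = 123.86.
T_out = 10⁶/123.86 = 8073.4 K → 8070 K; t = 80.7.
G = 288.1·(80.7 − 60)^(-0.07551) = 288.1·20.7^(-0.07551) = 288.1·0.79548 = 229.179.
Rounded: 229.

229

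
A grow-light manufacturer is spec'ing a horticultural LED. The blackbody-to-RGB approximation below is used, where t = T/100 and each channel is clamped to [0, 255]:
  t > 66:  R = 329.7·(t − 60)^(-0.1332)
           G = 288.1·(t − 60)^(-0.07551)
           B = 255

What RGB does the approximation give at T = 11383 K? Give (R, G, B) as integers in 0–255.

t = 11383/100 = 113.83; the t > 66 branch applies.
R = 329.7·(113.83 − 60)^(-0.1332) = 329.7·53.83^(-0.1332) = 329.7·0.58807 = 193.886.
G = 288.1·(113.83 − 60)^(-0.07551) = 288.1·53.83^(-0.07551) = 288.1·0.74010 = 213.223.
B = 255 by definition for t > 66.
Rounded: (194, 213, 255).

(194, 213, 255)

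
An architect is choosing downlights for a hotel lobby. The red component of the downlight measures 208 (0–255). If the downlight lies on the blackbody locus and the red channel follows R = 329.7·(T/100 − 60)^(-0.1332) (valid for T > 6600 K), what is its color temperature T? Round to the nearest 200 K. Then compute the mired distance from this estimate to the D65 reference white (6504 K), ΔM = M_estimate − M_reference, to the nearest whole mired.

-45 mireds

(t − 60)^(-0.1332) = 208/329.7 = 0.63088.
t − 60 = 0.63088^(1/-0.1332) = 0.63088^(-7.508) = 31.763, so t = 91.763.
T = 100·t = 9176 K → 9200 K to the nearest 200 K.
M_estimate = 10⁶/9200 = 108.70; M_reference = 10⁶/6504 = 153.75.
ΔM = 108.70 − 153.75 = -45.06 → -45 mireds.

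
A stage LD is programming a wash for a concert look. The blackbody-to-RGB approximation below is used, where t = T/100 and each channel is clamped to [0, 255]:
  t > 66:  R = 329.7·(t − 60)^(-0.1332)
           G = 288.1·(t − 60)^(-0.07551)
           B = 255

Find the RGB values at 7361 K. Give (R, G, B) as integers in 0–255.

(233, 237, 255)

t = 7361/100 = 73.61; the t > 66 branch applies.
R = 329.7·(73.61 − 60)^(-0.1332) = 329.7·13.61^(-0.1332) = 329.7·0.70627 = 232.857.
G = 288.1·(73.61 − 60)^(-0.07551) = 288.1·13.61^(-0.07551) = 288.1·0.82107 = 236.551.
B = 255 by definition for t > 66.
Rounded: (233, 237, 255).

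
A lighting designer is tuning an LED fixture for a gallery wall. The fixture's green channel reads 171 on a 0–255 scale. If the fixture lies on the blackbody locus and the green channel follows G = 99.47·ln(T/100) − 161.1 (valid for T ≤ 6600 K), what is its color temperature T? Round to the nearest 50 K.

ln t = (171 + 161.1) / 99.47 = 3.3387.
t = e^3.3387 = 28.182.
T = 100·t = 2818 K → 2800 K to the nearest 50 K.

2800 K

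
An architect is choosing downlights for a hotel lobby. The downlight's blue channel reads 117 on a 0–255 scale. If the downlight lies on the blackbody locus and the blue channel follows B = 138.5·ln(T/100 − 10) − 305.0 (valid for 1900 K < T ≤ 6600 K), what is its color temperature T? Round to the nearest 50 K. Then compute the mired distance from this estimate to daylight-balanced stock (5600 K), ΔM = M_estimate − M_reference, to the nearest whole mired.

ln(t − 10) = (117 + 305.0) / 138.5 = 3.0469.
t − 10 = e^3.0469 = 21.051, so t = 31.051.
T = 100·t = 3105 K → 3100 K to the nearest 50 K.
M_estimate = 10⁶/3100 = 322.58; M_reference = 10⁶/5600 = 178.57.
ΔM = 322.58 − 178.57 = 144.01 → +144 mireds.

+144 mireds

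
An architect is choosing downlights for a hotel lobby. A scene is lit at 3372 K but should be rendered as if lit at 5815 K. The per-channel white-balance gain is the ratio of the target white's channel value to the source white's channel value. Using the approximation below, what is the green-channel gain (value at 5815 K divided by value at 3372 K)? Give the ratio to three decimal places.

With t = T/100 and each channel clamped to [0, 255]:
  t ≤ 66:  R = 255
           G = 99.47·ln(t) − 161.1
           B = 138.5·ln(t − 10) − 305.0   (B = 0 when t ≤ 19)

At 3372 K (t = 33.72):
  G = 99.47·ln 33.72 − 161.1 = 99.47·3.5181 − 161.1 = 188.845.
At 5815 K (t = 58.15):
  G = 99.47·ln 58.15 − 161.1 = 99.47·4.0630 − 161.1 = 243.049.
Gain = 243.049 / 188.845 = 1.2870 → 1.287.

1.287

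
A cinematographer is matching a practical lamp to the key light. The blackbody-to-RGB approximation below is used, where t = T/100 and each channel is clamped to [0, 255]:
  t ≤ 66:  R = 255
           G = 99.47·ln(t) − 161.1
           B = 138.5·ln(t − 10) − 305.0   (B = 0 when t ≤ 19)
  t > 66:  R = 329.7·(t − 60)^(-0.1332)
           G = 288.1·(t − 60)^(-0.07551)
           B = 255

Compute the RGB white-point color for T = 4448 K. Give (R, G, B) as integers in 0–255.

(255, 216, 185)

t = 4448/100 = 44.48; the t ≤ 66 branch applies.
R = 255 by definition for t ≤ 66.
G = 99.47·ln 44.48 − 161.1 = 99.47·3.7950 − 161.1 = 216.393.
B = 138.5·ln(44.48 − 10) − 305.0 = 138.5·ln 34.48 − 305.0 = 138.5·3.5404 − 305.0 = 185.343.
Rounded: (255, 216, 185).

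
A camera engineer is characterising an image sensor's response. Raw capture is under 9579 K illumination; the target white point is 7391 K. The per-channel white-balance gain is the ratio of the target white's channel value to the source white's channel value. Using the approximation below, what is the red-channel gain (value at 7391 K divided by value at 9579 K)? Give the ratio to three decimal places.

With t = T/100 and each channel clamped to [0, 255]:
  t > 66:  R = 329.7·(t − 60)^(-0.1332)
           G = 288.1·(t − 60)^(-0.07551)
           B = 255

1.134

At 9579 K (t = 95.79):
  R = 329.7·(95.79 − 60)^(-0.1332) = 329.7·35.79^(-0.1332) = 329.7·0.62092 = 204.719.
At 7391 K (t = 73.91):
  R = 329.7·(73.91 − 60)^(-0.1332) = 329.7·13.91^(-0.1332) = 329.7·0.70422 = 232.182.
Gain = 232.182 / 204.719 = 1.1341 → 1.134.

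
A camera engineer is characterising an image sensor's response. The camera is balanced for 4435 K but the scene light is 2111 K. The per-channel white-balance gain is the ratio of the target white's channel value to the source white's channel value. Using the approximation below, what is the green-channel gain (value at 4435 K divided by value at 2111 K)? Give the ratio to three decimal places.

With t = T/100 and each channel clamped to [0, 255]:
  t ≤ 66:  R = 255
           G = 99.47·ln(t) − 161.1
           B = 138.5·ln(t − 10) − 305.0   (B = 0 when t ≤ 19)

At 2111 K (t = 21.11):
  G = 99.47·ln 21.11 − 161.1 = 99.47·3.0497 − 161.1 = 142.258.
At 4435 K (t = 44.35):
  G = 99.47·ln 44.35 − 161.1 = 99.47·3.7921 − 161.1 = 216.101.
Gain = 216.101 / 142.258 = 1.5191 → 1.519.

1.519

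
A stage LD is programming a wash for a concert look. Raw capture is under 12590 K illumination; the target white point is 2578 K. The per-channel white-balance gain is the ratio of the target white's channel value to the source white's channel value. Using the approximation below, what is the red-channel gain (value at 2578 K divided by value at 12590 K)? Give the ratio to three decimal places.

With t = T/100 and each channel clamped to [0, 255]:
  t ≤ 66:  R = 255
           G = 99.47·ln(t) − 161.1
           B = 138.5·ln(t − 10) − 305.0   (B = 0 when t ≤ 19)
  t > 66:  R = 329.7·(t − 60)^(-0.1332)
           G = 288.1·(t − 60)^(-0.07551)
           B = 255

At 12590 K (t = 125.9):
  R = 329.7·(125.9 − 60)^(-0.1332) = 329.7·65.9^(-0.1332) = 329.7·0.57243 = 188.731.
At 2578 K (t = 25.78):
  R = 255 by definition for t ≤ 66.
Gain = 255.000 / 188.731 = 1.3511 → 1.351.

1.351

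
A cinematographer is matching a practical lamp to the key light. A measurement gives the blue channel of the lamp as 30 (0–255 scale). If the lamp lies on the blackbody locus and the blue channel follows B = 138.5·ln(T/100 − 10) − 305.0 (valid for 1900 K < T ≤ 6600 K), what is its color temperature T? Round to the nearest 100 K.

ln(t − 10) = (30 + 305.0) / 138.5 = 2.4188.
t − 10 = e^2.4188 = 11.232, so t = 21.232.
T = 100·t = 2123 K → 2100 K to the nearest 100 K.

2100 K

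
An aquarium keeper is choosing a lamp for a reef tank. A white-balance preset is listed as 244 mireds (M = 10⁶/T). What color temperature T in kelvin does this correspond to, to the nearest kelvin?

T = 10⁶ / 244 = 4098.36 K → 4098 K.

4098 K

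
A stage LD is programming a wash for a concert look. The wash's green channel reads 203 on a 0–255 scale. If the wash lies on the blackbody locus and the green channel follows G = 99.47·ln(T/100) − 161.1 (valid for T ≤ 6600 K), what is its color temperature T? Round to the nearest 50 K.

ln t = (203 + 161.1) / 99.47 = 3.6604.
t = e^3.6604 = 38.877.
T = 100·t = 3888 K → 3900 K to the nearest 50 K.

3900 K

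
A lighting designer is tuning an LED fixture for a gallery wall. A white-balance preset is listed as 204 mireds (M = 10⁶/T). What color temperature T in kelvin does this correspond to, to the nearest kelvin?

T = 10⁶ / 204 = 4901.96 K → 4902 K.

4902 K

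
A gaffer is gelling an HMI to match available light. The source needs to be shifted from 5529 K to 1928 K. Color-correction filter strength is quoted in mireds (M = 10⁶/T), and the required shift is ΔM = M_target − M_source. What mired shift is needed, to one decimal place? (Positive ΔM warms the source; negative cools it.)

+337.8 mireds

M_source = 10⁶/5529 = 180.865; M_target = 10⁶/1928 = 518.672.
ΔM = 518.672 − 180.865 = 337.808 → +337.8 mireds, a warming shift.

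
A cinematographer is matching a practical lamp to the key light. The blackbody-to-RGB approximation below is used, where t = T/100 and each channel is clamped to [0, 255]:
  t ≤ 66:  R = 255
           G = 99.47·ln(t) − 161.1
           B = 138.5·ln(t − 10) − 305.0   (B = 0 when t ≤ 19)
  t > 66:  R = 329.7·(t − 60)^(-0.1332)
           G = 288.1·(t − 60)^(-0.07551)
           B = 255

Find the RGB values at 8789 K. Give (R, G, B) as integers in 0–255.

(212, 224, 255)

t = 8789/100 = 87.89; the t > 66 branch applies.
R = 329.7·(87.89 − 60)^(-0.1332) = 329.7·27.89^(-0.1332) = 329.7·0.64190 = 211.634.
G = 288.1·(87.89 − 60)^(-0.07551) = 288.1·27.89^(-0.07551) = 288.1·0.77778 = 224.077.
B = 255 by definition for t > 66.
Rounded: (212, 224, 255).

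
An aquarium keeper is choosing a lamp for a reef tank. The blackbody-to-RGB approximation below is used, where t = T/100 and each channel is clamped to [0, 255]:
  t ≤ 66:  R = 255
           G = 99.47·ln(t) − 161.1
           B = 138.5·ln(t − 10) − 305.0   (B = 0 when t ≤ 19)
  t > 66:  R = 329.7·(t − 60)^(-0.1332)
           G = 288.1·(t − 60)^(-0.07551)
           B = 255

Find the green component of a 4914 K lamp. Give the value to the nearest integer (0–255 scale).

t = 4914/100 = 49.14; the t ≤ 66 branch applies.
G = 99.47·ln 49.14 − 161.1 = 99.47·3.8947 − 161.1 = 226.303.
Rounded: 226.

226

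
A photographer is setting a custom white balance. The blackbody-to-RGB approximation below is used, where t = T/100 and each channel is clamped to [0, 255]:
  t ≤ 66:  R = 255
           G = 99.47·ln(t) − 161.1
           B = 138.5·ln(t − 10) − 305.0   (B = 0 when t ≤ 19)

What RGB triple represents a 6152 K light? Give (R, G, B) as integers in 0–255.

t = 6152/100 = 61.52; the t ≤ 66 branch applies.
R = 255 by definition for t ≤ 66.
G = 99.47·ln 61.52 − 161.1 = 99.47·4.1194 − 161.1 = 248.653.
B = 138.5·ln(61.52 − 10) − 305.0 = 138.5·ln 51.52 − 305.0 = 138.5·3.9420 − 305.0 = 240.963.
Rounded: (255, 249, 241).

(255, 249, 241)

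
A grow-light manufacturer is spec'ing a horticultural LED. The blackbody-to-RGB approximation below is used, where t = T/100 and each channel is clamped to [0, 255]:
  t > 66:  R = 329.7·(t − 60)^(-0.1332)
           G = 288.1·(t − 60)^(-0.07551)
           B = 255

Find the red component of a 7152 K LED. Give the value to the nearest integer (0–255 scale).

t = 7152/100 = 71.52; the t > 66 branch applies.
R = 329.7·(71.52 − 60)^(-0.1332) = 329.7·11.52^(-0.1332) = 329.7·0.72213 = 238.086.
Rounded: 238.

238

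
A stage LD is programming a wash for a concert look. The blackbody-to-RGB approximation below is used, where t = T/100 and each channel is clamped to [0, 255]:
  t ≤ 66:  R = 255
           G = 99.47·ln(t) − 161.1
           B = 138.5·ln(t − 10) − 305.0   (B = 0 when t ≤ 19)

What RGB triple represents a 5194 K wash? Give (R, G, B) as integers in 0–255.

t = 5194/100 = 51.94; the t ≤ 66 branch applies.
R = 255 by definition for t ≤ 66.
G = 99.47·ln 51.94 − 161.1 = 99.47·3.9501 − 161.1 = 231.815.
B = 138.5·ln(51.94 − 10) − 305.0 = 138.5·ln 41.94 − 305.0 = 138.5·3.7362 − 305.0 = 212.469.
Rounded: (255, 232, 212).

(255, 232, 212)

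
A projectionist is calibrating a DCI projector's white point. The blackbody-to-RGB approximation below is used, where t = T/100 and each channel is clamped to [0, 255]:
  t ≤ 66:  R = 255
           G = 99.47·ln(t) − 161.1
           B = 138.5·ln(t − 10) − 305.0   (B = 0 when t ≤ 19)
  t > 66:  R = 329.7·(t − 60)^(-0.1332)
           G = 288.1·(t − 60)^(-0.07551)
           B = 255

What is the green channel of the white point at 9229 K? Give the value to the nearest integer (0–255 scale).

t = 9229/100 = 92.29; the t > 66 branch applies.
G = 288.1·(92.29 − 60)^(-0.07551) = 288.1·32.29^(-0.07551) = 288.1·0.76922 = 221.612.
Rounded: 222.

222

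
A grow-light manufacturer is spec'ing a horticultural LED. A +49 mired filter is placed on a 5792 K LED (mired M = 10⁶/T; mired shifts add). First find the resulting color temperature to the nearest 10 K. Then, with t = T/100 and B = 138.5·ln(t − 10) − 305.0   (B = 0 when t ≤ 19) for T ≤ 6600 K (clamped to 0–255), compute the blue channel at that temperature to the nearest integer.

M_in = 10⁶/5792 = 172.65; M_out = 172.65 + (+49) = 221.65.
T_out = 10⁶/221.65 = 4511.6 K → 4510 K; t = 45.1.
B = 138.5·ln(45.1 − 10) − 305.0 = 138.5·ln 35.1 − 305.0 = 138.5·3.5582 − 305.0 = 187.811.
Rounded: 188.

188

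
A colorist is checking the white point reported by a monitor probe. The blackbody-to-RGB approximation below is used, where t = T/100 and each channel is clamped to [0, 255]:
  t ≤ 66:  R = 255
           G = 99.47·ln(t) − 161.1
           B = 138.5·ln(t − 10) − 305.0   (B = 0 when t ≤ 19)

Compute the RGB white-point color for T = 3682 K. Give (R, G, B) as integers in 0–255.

(255, 198, 151)

t = 3682/100 = 36.82; the t ≤ 66 branch applies.
R = 255 by definition for t ≤ 66.
G = 99.47·ln 36.82 − 161.1 = 99.47·3.6060 − 161.1 = 197.593.
B = 138.5·ln(36.82 − 10) − 305.0 = 138.5·ln 26.82 − 305.0 = 138.5·3.2891 − 305.0 = 150.547.
Rounded: (255, 198, 151).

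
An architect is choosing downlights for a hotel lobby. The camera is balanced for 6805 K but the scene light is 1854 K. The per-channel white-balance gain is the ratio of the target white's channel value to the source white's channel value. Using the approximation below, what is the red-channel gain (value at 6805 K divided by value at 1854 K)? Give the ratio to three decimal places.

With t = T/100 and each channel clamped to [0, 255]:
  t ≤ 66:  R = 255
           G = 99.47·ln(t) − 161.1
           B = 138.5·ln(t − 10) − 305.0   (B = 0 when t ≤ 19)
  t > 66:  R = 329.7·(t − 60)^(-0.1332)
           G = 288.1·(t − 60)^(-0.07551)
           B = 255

0.979

At 1854 K (t = 18.54):
  R = 255 by definition for t ≤ 66.
At 6805 K (t = 68.05):
  R = 329.7·(68.05 − 60)^(-0.1332) = 329.7·8.05^(-0.1332) = 329.7·0.75744 = 249.728.
Gain = 249.728 / 255.000 = 0.9793 → 0.979.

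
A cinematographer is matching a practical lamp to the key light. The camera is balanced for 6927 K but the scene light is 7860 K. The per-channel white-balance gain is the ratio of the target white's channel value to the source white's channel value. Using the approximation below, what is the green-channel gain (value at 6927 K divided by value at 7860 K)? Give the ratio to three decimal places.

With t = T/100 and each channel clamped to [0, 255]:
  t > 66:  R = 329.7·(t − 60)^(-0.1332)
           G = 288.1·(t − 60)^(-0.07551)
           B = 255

1.054

At 7860 K (t = 78.6):
  G = 288.1·(78.6 − 60)^(-0.07551) = 288.1·18.6^(-0.07551) = 288.1·0.80193 = 231.037.
At 6927 K (t = 69.27):
  G = 288.1·(69.27 − 60)^(-0.07551) = 288.1·9.27^(-0.07551) = 288.1·0.84523 = 243.511.
Gain = 243.511 / 231.037 = 1.0540 → 1.054.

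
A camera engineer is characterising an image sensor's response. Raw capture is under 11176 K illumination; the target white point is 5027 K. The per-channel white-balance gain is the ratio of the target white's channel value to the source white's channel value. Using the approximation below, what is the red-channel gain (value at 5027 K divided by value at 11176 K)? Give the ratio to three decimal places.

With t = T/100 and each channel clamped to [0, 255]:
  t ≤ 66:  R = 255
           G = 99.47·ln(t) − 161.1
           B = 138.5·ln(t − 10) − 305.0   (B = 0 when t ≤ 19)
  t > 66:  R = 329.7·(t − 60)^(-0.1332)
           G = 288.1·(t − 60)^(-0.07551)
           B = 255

1.308

At 11176 K (t = 111.76):
  R = 329.7·(111.76 − 60)^(-0.1332) = 329.7·51.76^(-0.1332) = 329.7·0.59115 = 194.901.
At 5027 K (t = 50.27):
  R = 255 by definition for t ≤ 66.
Gain = 255.000 / 194.901 = 1.3084 → 1.308.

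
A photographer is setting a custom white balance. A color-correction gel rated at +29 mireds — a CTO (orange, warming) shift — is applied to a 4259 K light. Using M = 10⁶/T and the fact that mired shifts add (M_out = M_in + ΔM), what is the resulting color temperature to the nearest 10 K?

M_in = 10⁶/4259 = 234.80 mireds.
M_out = 234.80 + (+29) = 263.80 mireds.
T_out = 10⁶/263.80 = 3790.8 K → 3790 K.

3790 K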